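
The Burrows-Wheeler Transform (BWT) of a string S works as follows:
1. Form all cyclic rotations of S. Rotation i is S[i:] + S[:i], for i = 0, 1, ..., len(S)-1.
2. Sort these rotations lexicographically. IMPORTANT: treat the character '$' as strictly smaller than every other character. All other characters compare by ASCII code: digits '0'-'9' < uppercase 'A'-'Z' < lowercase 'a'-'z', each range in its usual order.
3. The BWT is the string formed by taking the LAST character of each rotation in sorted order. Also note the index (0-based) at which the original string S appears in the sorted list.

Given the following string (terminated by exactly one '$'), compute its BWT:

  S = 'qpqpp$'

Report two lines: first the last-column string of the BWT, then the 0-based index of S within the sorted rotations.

Answer: ppqqp$
5

Derivation:
All 6 rotations (rotation i = S[i:]+S[:i]):
  rot[0] = qpqpp$
  rot[1] = pqpp$q
  rot[2] = qpp$qp
  rot[3] = pp$qpq
  rot[4] = p$qpqp
  rot[5] = $qpqpp
Sorted (with $ < everything):
  sorted[0] = $qpqpp  (last char: 'p')
  sorted[1] = p$qpqp  (last char: 'p')
  sorted[2] = pp$qpq  (last char: 'q')
  sorted[3] = pqpp$q  (last char: 'q')
  sorted[4] = qpp$qp  (last char: 'p')
  sorted[5] = qpqpp$  (last char: '$')
Last column: ppqqp$
Original string S is at sorted index 5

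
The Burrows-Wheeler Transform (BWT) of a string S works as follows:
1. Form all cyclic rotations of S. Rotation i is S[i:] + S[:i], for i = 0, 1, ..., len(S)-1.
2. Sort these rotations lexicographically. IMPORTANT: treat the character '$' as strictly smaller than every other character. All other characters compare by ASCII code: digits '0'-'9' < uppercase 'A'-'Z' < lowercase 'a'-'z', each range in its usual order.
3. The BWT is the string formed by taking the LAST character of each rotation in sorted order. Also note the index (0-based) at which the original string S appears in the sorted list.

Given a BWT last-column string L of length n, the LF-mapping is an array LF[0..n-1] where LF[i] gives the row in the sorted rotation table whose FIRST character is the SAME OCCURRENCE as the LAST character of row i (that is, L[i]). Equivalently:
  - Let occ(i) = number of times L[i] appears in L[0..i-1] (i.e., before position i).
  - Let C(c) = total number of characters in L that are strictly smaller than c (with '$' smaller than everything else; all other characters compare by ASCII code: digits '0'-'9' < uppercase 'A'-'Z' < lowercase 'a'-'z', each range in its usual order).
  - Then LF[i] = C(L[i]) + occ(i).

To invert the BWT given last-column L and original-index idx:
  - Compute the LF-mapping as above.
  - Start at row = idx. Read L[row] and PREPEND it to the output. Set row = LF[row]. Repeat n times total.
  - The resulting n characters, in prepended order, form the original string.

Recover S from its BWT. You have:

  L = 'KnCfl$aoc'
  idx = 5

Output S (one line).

Answer: falconCK$

Derivation:
LF mapping: 2 7 1 5 6 0 3 8 4
Walk LF starting at row 5, prepending L[row]:
  step 1: row=5, L[5]='$', prepend. Next row=LF[5]=0
  step 2: row=0, L[0]='K', prepend. Next row=LF[0]=2
  step 3: row=2, L[2]='C', prepend. Next row=LF[2]=1
  step 4: row=1, L[1]='n', prepend. Next row=LF[1]=7
  step 5: row=7, L[7]='o', prepend. Next row=LF[7]=8
  step 6: row=8, L[8]='c', prepend. Next row=LF[8]=4
  step 7: row=4, L[4]='l', prepend. Next row=LF[4]=6
  step 8: row=6, L[6]='a', prepend. Next row=LF[6]=3
  step 9: row=3, L[3]='f', prepend. Next row=LF[3]=5
Reversed output: falconCK$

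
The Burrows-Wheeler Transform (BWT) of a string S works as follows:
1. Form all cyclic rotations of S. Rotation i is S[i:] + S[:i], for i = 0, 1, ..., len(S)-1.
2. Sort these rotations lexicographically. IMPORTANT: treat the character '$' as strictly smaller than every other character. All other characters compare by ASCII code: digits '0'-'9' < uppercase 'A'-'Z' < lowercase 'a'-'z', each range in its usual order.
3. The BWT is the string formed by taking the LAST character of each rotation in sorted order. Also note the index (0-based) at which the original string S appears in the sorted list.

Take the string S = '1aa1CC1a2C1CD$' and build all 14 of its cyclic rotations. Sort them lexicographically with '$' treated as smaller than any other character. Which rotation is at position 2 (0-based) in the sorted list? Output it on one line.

Answer: 1CD$1aa1CC1a2C

Derivation:
All 14 rotations (rotation i = S[i:]+S[:i]):
  rot[0] = 1aa1CC1a2C1CD$
  rot[1] = aa1CC1a2C1CD$1
  rot[2] = a1CC1a2C1CD$1a
  rot[3] = 1CC1a2C1CD$1aa
  rot[4] = CC1a2C1CD$1aa1
  rot[5] = C1a2C1CD$1aa1C
  rot[6] = 1a2C1CD$1aa1CC
  rot[7] = a2C1CD$1aa1CC1
  rot[8] = 2C1CD$1aa1CC1a
  rot[9] = C1CD$1aa1CC1a2
  rot[10] = 1CD$1aa1CC1a2C
  rot[11] = CD$1aa1CC1a2C1
  rot[12] = D$1aa1CC1a2C1C
  rot[13] = $1aa1CC1a2C1CD
Sorted (with $ < everything):
  sorted[0] = $1aa1CC1a2C1CD
  sorted[1] = 1CC1a2C1CD$1aa
  sorted[2] = 1CD$1aa1CC1a2C
  sorted[3] = 1a2C1CD$1aa1CC
  sorted[4] = 1aa1CC1a2C1CD$
  sorted[5] = 2C1CD$1aa1CC1a
  sorted[6] = C1CD$1aa1CC1a2
  sorted[7] = C1a2C1CD$1aa1C
  sorted[8] = CC1a2C1CD$1aa1
  sorted[9] = CD$1aa1CC1a2C1
  sorted[10] = D$1aa1CC1a2C1C
  sorted[11] = a1CC1a2C1CD$1a
  sorted[12] = a2C1CD$1aa1CC1
  sorted[13] = aa1CC1a2C1CD$1
sorted[2] = 1CD$1aa1CC1a2C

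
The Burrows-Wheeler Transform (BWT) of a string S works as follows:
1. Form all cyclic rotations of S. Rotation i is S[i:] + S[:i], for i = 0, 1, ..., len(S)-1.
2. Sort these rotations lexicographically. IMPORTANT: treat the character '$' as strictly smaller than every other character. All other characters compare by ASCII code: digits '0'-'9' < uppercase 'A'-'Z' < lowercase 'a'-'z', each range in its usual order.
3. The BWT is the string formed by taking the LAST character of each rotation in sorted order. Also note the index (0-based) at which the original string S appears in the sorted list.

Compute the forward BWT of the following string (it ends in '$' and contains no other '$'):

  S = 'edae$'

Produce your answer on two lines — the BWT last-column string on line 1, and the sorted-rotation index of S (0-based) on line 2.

All 5 rotations (rotation i = S[i:]+S[:i]):
  rot[0] = edae$
  rot[1] = dae$e
  rot[2] = ae$ed
  rot[3] = e$eda
  rot[4] = $edae
Sorted (with $ < everything):
  sorted[0] = $edae  (last char: 'e')
  sorted[1] = ae$ed  (last char: 'd')
  sorted[2] = dae$e  (last char: 'e')
  sorted[3] = e$eda  (last char: 'a')
  sorted[4] = edae$  (last char: '$')
Last column: edea$
Original string S is at sorted index 4

Answer: edea$
4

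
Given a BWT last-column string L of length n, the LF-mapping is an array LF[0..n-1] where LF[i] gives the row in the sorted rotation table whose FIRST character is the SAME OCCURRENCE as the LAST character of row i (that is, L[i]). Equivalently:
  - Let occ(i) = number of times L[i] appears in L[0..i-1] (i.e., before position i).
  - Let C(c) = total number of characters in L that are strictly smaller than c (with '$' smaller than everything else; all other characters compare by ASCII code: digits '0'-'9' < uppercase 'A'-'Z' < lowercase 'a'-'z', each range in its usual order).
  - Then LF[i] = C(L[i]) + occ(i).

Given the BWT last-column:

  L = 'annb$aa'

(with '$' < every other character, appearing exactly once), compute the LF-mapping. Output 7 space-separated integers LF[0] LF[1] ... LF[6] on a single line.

Answer: 1 5 6 4 0 2 3

Derivation:
Char counts: '$':1, 'a':3, 'b':1, 'n':2
C (first-col start): C('$')=0, C('a')=1, C('b')=4, C('n')=5
L[0]='a': occ=0, LF[0]=C('a')+0=1+0=1
L[1]='n': occ=0, LF[1]=C('n')+0=5+0=5
L[2]='n': occ=1, LF[2]=C('n')+1=5+1=6
L[3]='b': occ=0, LF[3]=C('b')+0=4+0=4
L[4]='$': occ=0, LF[4]=C('$')+0=0+0=0
L[5]='a': occ=1, LF[5]=C('a')+1=1+1=2
L[6]='a': occ=2, LF[6]=C('a')+2=1+2=3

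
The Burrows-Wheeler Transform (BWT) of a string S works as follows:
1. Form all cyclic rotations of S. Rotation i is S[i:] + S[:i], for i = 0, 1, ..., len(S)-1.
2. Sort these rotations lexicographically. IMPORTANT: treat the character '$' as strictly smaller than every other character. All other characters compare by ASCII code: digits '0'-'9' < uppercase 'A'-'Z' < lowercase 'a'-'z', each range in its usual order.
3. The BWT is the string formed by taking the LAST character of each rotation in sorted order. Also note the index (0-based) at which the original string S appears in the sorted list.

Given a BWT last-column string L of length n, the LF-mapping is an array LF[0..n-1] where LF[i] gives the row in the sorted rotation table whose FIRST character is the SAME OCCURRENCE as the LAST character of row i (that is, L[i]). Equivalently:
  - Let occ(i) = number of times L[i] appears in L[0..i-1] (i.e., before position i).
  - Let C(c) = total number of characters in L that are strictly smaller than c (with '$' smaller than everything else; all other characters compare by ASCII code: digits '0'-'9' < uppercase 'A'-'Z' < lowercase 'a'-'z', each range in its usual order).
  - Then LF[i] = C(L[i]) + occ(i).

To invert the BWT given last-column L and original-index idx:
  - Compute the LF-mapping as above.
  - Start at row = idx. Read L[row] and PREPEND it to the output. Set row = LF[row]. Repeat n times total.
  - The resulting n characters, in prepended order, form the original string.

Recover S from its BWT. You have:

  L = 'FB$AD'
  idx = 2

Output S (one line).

Answer: BADF$

Derivation:
LF mapping: 4 2 0 1 3
Walk LF starting at row 2, prepending L[row]:
  step 1: row=2, L[2]='$', prepend. Next row=LF[2]=0
  step 2: row=0, L[0]='F', prepend. Next row=LF[0]=4
  step 3: row=4, L[4]='D', prepend. Next row=LF[4]=3
  step 4: row=3, L[3]='A', prepend. Next row=LF[3]=1
  step 5: row=1, L[1]='B', prepend. Next row=LF[1]=2
Reversed output: BADF$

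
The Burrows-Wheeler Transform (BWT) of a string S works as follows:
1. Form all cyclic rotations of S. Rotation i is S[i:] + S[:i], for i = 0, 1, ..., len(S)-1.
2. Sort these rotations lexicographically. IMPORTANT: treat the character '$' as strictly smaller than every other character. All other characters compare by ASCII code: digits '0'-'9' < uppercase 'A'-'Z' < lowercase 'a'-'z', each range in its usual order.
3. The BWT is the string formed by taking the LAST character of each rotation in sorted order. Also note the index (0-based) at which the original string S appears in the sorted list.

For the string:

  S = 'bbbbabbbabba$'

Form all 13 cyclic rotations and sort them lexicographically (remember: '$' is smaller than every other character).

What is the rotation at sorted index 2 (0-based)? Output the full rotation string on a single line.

Answer: abba$bbbbabbb

Derivation:
All 13 rotations (rotation i = S[i:]+S[:i]):
  rot[0] = bbbbabbbabba$
  rot[1] = bbbabbbabba$b
  rot[2] = bbabbbabba$bb
  rot[3] = babbbabba$bbb
  rot[4] = abbbabba$bbbb
  rot[5] = bbbabba$bbbba
  rot[6] = bbabba$bbbbab
  rot[7] = babba$bbbbabb
  rot[8] = abba$bbbbabbb
  rot[9] = bba$bbbbabbba
  rot[10] = ba$bbbbabbbab
  rot[11] = a$bbbbabbbabb
  rot[12] = $bbbbabbbabba
Sorted (with $ < everything):
  sorted[0] = $bbbbabbbabba
  sorted[1] = a$bbbbabbbabb
  sorted[2] = abba$bbbbabbb
  sorted[3] = abbbabba$bbbb
  sorted[4] = ba$bbbbabbbab
  sorted[5] = babba$bbbbabb
  sorted[6] = babbbabba$bbb
  sorted[7] = bba$bbbbabbba
  sorted[8] = bbabba$bbbbab
  sorted[9] = bbabbbabba$bb
  sorted[10] = bbbabba$bbbba
  sorted[11] = bbbabbbabba$b
  sorted[12] = bbbbabbbabba$
sorted[2] = abba$bbbbabbb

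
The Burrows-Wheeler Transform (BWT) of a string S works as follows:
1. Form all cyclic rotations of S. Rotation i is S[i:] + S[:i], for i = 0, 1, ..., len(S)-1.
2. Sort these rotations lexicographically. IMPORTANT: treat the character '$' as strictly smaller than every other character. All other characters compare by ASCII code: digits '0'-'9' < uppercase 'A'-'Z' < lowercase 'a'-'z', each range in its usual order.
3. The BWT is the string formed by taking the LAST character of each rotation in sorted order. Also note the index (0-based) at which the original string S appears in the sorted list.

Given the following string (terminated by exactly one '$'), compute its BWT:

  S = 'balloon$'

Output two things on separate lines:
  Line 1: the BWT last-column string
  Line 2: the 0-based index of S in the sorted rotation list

All 8 rotations (rotation i = S[i:]+S[:i]):
  rot[0] = balloon$
  rot[1] = alloon$b
  rot[2] = lloon$ba
  rot[3] = loon$bal
  rot[4] = oon$ball
  rot[5] = on$ballo
  rot[6] = n$balloo
  rot[7] = $balloon
Sorted (with $ < everything):
  sorted[0] = $balloon  (last char: 'n')
  sorted[1] = alloon$b  (last char: 'b')
  sorted[2] = balloon$  (last char: '$')
  sorted[3] = lloon$ba  (last char: 'a')
  sorted[4] = loon$bal  (last char: 'l')
  sorted[5] = n$balloo  (last char: 'o')
  sorted[6] = on$ballo  (last char: 'o')
  sorted[7] = oon$ball  (last char: 'l')
Last column: nb$alool
Original string S is at sorted index 2

Answer: nb$alool
2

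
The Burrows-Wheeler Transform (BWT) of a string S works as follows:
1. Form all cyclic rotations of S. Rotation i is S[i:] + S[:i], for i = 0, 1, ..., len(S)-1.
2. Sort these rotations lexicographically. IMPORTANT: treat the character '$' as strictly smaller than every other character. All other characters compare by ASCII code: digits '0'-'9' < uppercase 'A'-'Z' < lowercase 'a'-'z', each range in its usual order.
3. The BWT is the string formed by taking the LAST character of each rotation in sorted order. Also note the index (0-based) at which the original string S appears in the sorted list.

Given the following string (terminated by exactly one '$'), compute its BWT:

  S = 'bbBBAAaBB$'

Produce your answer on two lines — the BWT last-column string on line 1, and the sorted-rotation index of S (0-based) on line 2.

All 10 rotations (rotation i = S[i:]+S[:i]):
  rot[0] = bbBBAAaBB$
  rot[1] = bBBAAaBB$b
  rot[2] = BBAAaBB$bb
  rot[3] = BAAaBB$bbB
  rot[4] = AAaBB$bbBB
  rot[5] = AaBB$bbBBA
  rot[6] = aBB$bbBBAA
  rot[7] = BB$bbBBAAa
  rot[8] = B$bbBBAAaB
  rot[9] = $bbBBAAaBB
Sorted (with $ < everything):
  sorted[0] = $bbBBAAaBB  (last char: 'B')
  sorted[1] = AAaBB$bbBB  (last char: 'B')
  sorted[2] = AaBB$bbBBA  (last char: 'A')
  sorted[3] = B$bbBBAAaB  (last char: 'B')
  sorted[4] = BAAaBB$bbB  (last char: 'B')
  sorted[5] = BB$bbBBAAa  (last char: 'a')
  sorted[6] = BBAAaBB$bb  (last char: 'b')
  sorted[7] = aBB$bbBBAA  (last char: 'A')
  sorted[8] = bBBAAaBB$b  (last char: 'b')
  sorted[9] = bbBBAAaBB$  (last char: '$')
Last column: BBABBabAb$
Original string S is at sorted index 9

Answer: BBABBabAb$
9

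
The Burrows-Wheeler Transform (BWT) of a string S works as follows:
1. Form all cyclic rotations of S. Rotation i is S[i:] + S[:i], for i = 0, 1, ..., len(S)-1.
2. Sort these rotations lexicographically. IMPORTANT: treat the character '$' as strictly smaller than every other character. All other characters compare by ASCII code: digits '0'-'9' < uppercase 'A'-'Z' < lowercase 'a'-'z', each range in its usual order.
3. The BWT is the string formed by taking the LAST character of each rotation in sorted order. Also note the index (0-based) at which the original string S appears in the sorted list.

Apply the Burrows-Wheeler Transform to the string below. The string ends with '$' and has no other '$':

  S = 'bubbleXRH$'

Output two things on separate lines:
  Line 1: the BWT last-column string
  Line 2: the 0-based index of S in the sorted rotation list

All 10 rotations (rotation i = S[i:]+S[:i]):
  rot[0] = bubbleXRH$
  rot[1] = ubbleXRH$b
  rot[2] = bbleXRH$bu
  rot[3] = bleXRH$bub
  rot[4] = leXRH$bubb
  rot[5] = eXRH$bubbl
  rot[6] = XRH$bubble
  rot[7] = RH$bubbleX
  rot[8] = H$bubbleXR
  rot[9] = $bubbleXRH
Sorted (with $ < everything):
  sorted[0] = $bubbleXRH  (last char: 'H')
  sorted[1] = H$bubbleXR  (last char: 'R')
  sorted[2] = RH$bubbleX  (last char: 'X')
  sorted[3] = XRH$bubble  (last char: 'e')
  sorted[4] = bbleXRH$bu  (last char: 'u')
  sorted[5] = bleXRH$bub  (last char: 'b')
  sorted[6] = bubbleXRH$  (last char: '$')
  sorted[7] = eXRH$bubbl  (last char: 'l')
  sorted[8] = leXRH$bubb  (last char: 'b')
  sorted[9] = ubbleXRH$b  (last char: 'b')
Last column: HRXeub$lbb
Original string S is at sorted index 6

Answer: HRXeub$lbb
6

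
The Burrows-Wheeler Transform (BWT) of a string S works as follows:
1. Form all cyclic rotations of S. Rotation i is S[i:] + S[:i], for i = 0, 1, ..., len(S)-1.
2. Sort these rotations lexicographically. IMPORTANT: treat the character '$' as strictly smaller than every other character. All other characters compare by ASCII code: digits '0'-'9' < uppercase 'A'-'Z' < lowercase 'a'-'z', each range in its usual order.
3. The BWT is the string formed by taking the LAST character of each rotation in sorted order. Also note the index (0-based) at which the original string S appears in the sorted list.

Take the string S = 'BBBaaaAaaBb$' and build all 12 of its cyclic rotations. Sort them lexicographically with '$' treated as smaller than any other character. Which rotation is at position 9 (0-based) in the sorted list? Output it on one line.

All 12 rotations (rotation i = S[i:]+S[:i]):
  rot[0] = BBBaaaAaaBb$
  rot[1] = BBaaaAaaBb$B
  rot[2] = BaaaAaaBb$BB
  rot[3] = aaaAaaBb$BBB
  rot[4] = aaAaaBb$BBBa
  rot[5] = aAaaBb$BBBaa
  rot[6] = AaaBb$BBBaaa
  rot[7] = aaBb$BBBaaaA
  rot[8] = aBb$BBBaaaAa
  rot[9] = Bb$BBBaaaAaa
  rot[10] = b$BBBaaaAaaB
  rot[11] = $BBBaaaAaaBb
Sorted (with $ < everything):
  sorted[0] = $BBBaaaAaaBb
  sorted[1] = AaaBb$BBBaaa
  sorted[2] = BBBaaaAaaBb$
  sorted[3] = BBaaaAaaBb$B
  sorted[4] = BaaaAaaBb$BB
  sorted[5] = Bb$BBBaaaAaa
  sorted[6] = aAaaBb$BBBaa
  sorted[7] = aBb$BBBaaaAa
  sorted[8] = aaAaaBb$BBBa
  sorted[9] = aaBb$BBBaaaA
  sorted[10] = aaaAaaBb$BBB
  sorted[11] = b$BBBaaaAaaB
sorted[9] = aaBb$BBBaaaA

Answer: aaBb$BBBaaaA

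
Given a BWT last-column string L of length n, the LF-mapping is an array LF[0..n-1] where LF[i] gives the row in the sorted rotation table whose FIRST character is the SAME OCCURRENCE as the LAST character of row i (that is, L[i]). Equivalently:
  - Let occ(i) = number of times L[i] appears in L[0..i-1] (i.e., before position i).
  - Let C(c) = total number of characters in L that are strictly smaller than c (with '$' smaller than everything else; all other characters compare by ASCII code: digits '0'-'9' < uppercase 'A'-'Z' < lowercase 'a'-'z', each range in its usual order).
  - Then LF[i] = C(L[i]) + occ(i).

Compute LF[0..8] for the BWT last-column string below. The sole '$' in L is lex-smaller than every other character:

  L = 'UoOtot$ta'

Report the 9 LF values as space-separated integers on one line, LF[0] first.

Answer: 2 4 1 6 5 7 0 8 3

Derivation:
Char counts: '$':1, 'O':1, 'U':1, 'a':1, 'o':2, 't':3
C (first-col start): C('$')=0, C('O')=1, C('U')=2, C('a')=3, C('o')=4, C('t')=6
L[0]='U': occ=0, LF[0]=C('U')+0=2+0=2
L[1]='o': occ=0, LF[1]=C('o')+0=4+0=4
L[2]='O': occ=0, LF[2]=C('O')+0=1+0=1
L[3]='t': occ=0, LF[3]=C('t')+0=6+0=6
L[4]='o': occ=1, LF[4]=C('o')+1=4+1=5
L[5]='t': occ=1, LF[5]=C('t')+1=6+1=7
L[6]='$': occ=0, LF[6]=C('$')+0=0+0=0
L[7]='t': occ=2, LF[7]=C('t')+2=6+2=8
L[8]='a': occ=0, LF[8]=C('a')+0=3+0=3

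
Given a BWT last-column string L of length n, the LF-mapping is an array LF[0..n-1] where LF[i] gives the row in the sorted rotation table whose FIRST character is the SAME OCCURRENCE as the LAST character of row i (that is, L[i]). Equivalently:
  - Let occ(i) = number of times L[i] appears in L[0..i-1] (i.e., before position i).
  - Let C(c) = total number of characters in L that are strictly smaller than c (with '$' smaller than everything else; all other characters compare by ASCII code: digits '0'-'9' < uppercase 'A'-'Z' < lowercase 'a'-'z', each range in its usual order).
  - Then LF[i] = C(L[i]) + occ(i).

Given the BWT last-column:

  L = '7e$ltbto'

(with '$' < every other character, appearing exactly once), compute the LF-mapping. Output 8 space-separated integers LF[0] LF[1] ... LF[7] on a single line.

Answer: 1 3 0 4 6 2 7 5

Derivation:
Char counts: '$':1, '7':1, 'b':1, 'e':1, 'l':1, 'o':1, 't':2
C (first-col start): C('$')=0, C('7')=1, C('b')=2, C('e')=3, C('l')=4, C('o')=5, C('t')=6
L[0]='7': occ=0, LF[0]=C('7')+0=1+0=1
L[1]='e': occ=0, LF[1]=C('e')+0=3+0=3
L[2]='$': occ=0, LF[2]=C('$')+0=0+0=0
L[3]='l': occ=0, LF[3]=C('l')+0=4+0=4
L[4]='t': occ=0, LF[4]=C('t')+0=6+0=6
L[5]='b': occ=0, LF[5]=C('b')+0=2+0=2
L[6]='t': occ=1, LF[6]=C('t')+1=6+1=7
L[7]='o': occ=0, LF[7]=C('o')+0=5+0=5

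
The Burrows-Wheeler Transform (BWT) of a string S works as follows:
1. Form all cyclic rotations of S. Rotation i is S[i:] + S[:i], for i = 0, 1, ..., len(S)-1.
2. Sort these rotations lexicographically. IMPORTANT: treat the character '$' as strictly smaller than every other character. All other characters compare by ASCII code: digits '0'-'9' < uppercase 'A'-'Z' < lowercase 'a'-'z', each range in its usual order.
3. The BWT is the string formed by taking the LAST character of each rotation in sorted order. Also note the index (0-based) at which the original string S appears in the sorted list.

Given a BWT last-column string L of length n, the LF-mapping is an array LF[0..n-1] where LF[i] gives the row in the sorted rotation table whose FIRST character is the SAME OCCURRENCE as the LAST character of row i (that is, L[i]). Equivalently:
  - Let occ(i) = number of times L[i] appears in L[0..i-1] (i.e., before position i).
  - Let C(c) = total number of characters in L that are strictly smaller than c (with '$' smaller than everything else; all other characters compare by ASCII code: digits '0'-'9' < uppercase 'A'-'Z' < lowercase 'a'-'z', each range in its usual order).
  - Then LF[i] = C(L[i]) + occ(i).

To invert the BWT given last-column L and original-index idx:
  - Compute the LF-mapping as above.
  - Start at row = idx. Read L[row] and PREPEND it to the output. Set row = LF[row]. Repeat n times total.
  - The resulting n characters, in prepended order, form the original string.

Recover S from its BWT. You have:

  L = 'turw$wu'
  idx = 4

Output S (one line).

Answer: uwwurt$

Derivation:
LF mapping: 2 3 1 5 0 6 4
Walk LF starting at row 4, prepending L[row]:
  step 1: row=4, L[4]='$', prepend. Next row=LF[4]=0
  step 2: row=0, L[0]='t', prepend. Next row=LF[0]=2
  step 3: row=2, L[2]='r', prepend. Next row=LF[2]=1
  step 4: row=1, L[1]='u', prepend. Next row=LF[1]=3
  step 5: row=3, L[3]='w', prepend. Next row=LF[3]=5
  step 6: row=5, L[5]='w', prepend. Next row=LF[5]=6
  step 7: row=6, L[6]='u', prepend. Next row=LF[6]=4
Reversed output: uwwurt$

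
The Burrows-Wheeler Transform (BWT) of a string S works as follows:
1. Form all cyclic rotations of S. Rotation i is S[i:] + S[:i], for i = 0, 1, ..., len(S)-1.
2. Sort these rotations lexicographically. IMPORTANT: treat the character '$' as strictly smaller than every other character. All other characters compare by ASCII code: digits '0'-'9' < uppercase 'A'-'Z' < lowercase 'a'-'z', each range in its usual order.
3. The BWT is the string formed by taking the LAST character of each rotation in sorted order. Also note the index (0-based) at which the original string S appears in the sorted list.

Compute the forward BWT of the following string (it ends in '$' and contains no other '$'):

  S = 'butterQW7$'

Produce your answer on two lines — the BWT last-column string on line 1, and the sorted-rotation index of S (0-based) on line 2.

All 10 rotations (rotation i = S[i:]+S[:i]):
  rot[0] = butterQW7$
  rot[1] = utterQW7$b
  rot[2] = tterQW7$bu
  rot[3] = terQW7$but
  rot[4] = erQW7$butt
  rot[5] = rQW7$butte
  rot[6] = QW7$butter
  rot[7] = W7$butterQ
  rot[8] = 7$butterQW
  rot[9] = $butterQW7
Sorted (with $ < everything):
  sorted[0] = $butterQW7  (last char: '7')
  sorted[1] = 7$butterQW  (last char: 'W')
  sorted[2] = QW7$butter  (last char: 'r')
  sorted[3] = W7$butterQ  (last char: 'Q')
  sorted[4] = butterQW7$  (last char: '$')
  sorted[5] = erQW7$butt  (last char: 't')
  sorted[6] = rQW7$butte  (last char: 'e')
  sorted[7] = terQW7$but  (last char: 't')
  sorted[8] = tterQW7$bu  (last char: 'u')
  sorted[9] = utterQW7$b  (last char: 'b')
Last column: 7WrQ$tetub
Original string S is at sorted index 4

Answer: 7WrQ$tetub
4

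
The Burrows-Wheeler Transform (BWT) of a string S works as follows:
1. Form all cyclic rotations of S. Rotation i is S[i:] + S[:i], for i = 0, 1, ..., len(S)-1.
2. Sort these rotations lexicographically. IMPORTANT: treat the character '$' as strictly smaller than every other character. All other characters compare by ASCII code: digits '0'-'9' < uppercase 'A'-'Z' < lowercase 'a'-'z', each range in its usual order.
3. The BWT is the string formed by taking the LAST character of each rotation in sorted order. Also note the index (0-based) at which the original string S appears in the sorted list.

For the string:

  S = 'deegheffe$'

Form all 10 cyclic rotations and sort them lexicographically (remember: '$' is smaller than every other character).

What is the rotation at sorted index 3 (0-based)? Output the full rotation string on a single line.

Answer: eegheffe$d

Derivation:
All 10 rotations (rotation i = S[i:]+S[:i]):
  rot[0] = deegheffe$
  rot[1] = eegheffe$d
  rot[2] = egheffe$de
  rot[3] = gheffe$dee
  rot[4] = heffe$deeg
  rot[5] = effe$deegh
  rot[6] = ffe$deeghe
  rot[7] = fe$deeghef
  rot[8] = e$deegheff
  rot[9] = $deegheffe
Sorted (with $ < everything):
  sorted[0] = $deegheffe
  sorted[1] = deegheffe$
  sorted[2] = e$deegheff
  sorted[3] = eegheffe$d
  sorted[4] = effe$deegh
  sorted[5] = egheffe$de
  sorted[6] = fe$deeghef
  sorted[7] = ffe$deeghe
  sorted[8] = gheffe$dee
  sorted[9] = heffe$deeg
sorted[3] = eegheffe$d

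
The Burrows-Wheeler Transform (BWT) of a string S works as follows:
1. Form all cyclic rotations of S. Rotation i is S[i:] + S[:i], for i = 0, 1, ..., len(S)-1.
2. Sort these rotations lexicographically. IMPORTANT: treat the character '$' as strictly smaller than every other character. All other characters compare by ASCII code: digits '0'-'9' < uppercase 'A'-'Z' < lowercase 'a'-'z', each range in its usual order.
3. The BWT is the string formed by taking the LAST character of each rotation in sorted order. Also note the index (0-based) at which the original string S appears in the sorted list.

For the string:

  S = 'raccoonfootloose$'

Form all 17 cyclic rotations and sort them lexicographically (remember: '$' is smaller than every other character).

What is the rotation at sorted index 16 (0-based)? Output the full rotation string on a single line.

Answer: tloose$raccoonfoo

Derivation:
All 17 rotations (rotation i = S[i:]+S[:i]):
  rot[0] = raccoonfootloose$
  rot[1] = accoonfootloose$r
  rot[2] = ccoonfootloose$ra
  rot[3] = coonfootloose$rac
  rot[4] = oonfootloose$racc
  rot[5] = onfootloose$racco
  rot[6] = nfootloose$raccoo
  rot[7] = footloose$raccoon
  rot[8] = ootloose$raccoonf
  rot[9] = otloose$raccoonfo
  rot[10] = tloose$raccoonfoo
  rot[11] = loose$raccoonfoot
  rot[12] = oose$raccoonfootl
  rot[13] = ose$raccoonfootlo
  rot[14] = se$raccoonfootloo
  rot[15] = e$raccoonfootloos
  rot[16] = $raccoonfootloose
Sorted (with $ < everything):
  sorted[0] = $raccoonfootloose
  sorted[1] = accoonfootloose$r
  sorted[2] = ccoonfootloose$ra
  sorted[3] = coonfootloose$rac
  sorted[4] = e$raccoonfootloos
  sorted[5] = footloose$raccoon
  sorted[6] = loose$raccoonfoot
  sorted[7] = nfootloose$raccoo
  sorted[8] = onfootloose$racco
  sorted[9] = oonfootloose$racc
  sorted[10] = oose$raccoonfootl
  sorted[11] = ootloose$raccoonf
  sorted[12] = ose$raccoonfootlo
  sorted[13] = otloose$raccoonfo
  sorted[14] = raccoonfootloose$
  sorted[15] = se$raccoonfootloo
  sorted[16] = tloose$raccoonfoo
sorted[16] = tloose$raccoonfoo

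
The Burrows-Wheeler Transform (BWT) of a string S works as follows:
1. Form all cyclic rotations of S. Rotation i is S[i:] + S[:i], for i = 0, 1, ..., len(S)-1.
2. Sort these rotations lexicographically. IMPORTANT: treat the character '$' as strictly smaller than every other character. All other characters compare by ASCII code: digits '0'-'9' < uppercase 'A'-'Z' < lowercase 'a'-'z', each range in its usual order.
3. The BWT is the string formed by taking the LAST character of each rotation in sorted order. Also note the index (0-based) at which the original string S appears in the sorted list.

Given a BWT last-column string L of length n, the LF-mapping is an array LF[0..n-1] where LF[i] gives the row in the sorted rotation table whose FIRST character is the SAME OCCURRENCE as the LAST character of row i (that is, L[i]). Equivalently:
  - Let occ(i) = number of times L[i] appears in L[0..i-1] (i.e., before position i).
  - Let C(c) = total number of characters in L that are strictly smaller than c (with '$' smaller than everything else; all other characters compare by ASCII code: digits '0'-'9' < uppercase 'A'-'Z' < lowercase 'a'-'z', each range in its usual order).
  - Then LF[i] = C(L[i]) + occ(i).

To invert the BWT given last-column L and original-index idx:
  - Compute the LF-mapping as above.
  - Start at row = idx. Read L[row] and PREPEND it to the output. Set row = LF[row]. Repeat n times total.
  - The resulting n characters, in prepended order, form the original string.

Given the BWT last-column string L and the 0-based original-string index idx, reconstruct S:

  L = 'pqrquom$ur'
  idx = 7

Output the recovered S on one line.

LF mapping: 3 4 6 5 8 2 1 0 9 7
Walk LF starting at row 7, prepending L[row]:
  step 1: row=7, L[7]='$', prepend. Next row=LF[7]=0
  step 2: row=0, L[0]='p', prepend. Next row=LF[0]=3
  step 3: row=3, L[3]='q', prepend. Next row=LF[3]=5
  step 4: row=5, L[5]='o', prepend. Next row=LF[5]=2
  step 5: row=2, L[2]='r', prepend. Next row=LF[2]=6
  step 6: row=6, L[6]='m', prepend. Next row=LF[6]=1
  step 7: row=1, L[1]='q', prepend. Next row=LF[1]=4
  step 8: row=4, L[4]='u', prepend. Next row=LF[4]=8
  step 9: row=8, L[8]='u', prepend. Next row=LF[8]=9
  step 10: row=9, L[9]='r', prepend. Next row=LF[9]=7
Reversed output: ruuqmroqp$

Answer: ruuqmroqp$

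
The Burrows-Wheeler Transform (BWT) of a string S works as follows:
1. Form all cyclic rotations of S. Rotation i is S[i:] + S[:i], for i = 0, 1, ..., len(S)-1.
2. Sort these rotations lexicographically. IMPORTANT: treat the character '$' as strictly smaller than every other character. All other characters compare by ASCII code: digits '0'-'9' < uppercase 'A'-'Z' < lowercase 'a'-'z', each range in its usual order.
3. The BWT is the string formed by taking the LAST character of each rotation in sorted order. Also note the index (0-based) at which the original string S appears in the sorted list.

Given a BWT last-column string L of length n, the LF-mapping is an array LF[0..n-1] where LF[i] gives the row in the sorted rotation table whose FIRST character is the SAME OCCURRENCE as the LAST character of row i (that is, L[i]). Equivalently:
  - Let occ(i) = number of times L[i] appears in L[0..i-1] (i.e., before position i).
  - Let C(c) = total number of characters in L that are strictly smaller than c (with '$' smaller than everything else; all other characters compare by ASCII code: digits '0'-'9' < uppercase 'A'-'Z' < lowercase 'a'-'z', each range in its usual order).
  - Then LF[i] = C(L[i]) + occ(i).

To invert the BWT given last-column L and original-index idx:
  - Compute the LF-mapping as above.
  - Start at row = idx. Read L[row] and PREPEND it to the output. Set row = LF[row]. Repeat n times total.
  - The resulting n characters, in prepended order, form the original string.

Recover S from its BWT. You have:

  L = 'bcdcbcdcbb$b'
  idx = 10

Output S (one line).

LF mapping: 1 6 10 7 2 8 11 9 3 4 0 5
Walk LF starting at row 10, prepending L[row]:
  step 1: row=10, L[10]='$', prepend. Next row=LF[10]=0
  step 2: row=0, L[0]='b', prepend. Next row=LF[0]=1
  step 3: row=1, L[1]='c', prepend. Next row=LF[1]=6
  step 4: row=6, L[6]='d', prepend. Next row=LF[6]=11
  step 5: row=11, L[11]='b', prepend. Next row=LF[11]=5
  step 6: row=5, L[5]='c', prepend. Next row=LF[5]=8
  step 7: row=8, L[8]='b', prepend. Next row=LF[8]=3
  step 8: row=3, L[3]='c', prepend. Next row=LF[3]=7
  step 9: row=7, L[7]='c', prepend. Next row=LF[7]=9
  step 10: row=9, L[9]='b', prepend. Next row=LF[9]=4
  step 11: row=4, L[4]='b', prepend. Next row=LF[4]=2
  step 12: row=2, L[2]='d', prepend. Next row=LF[2]=10
Reversed output: dbbccbcbdcb$

Answer: dbbccbcbdcb$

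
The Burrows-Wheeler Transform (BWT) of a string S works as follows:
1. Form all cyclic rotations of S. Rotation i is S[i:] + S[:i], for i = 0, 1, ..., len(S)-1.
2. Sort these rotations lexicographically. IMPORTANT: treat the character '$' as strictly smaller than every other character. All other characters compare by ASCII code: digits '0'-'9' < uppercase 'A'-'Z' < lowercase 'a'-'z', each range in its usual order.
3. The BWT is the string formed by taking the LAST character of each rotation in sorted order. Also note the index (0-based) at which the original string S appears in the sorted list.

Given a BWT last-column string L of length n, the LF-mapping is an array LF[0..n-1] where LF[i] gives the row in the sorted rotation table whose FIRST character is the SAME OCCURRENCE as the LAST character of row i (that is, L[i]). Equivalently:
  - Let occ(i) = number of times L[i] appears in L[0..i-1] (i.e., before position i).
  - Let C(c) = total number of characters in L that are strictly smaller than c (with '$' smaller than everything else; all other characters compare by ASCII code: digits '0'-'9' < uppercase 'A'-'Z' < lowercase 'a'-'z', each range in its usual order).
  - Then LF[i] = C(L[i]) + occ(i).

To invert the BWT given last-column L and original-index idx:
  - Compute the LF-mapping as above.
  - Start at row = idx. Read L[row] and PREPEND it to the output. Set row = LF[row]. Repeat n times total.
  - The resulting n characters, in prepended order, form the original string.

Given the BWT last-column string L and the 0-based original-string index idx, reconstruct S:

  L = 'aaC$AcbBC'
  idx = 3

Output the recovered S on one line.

Answer: CBbaACca$

Derivation:
LF mapping: 5 6 3 0 1 8 7 2 4
Walk LF starting at row 3, prepending L[row]:
  step 1: row=3, L[3]='$', prepend. Next row=LF[3]=0
  step 2: row=0, L[0]='a', prepend. Next row=LF[0]=5
  step 3: row=5, L[5]='c', prepend. Next row=LF[5]=8
  step 4: row=8, L[8]='C', prepend. Next row=LF[8]=4
  step 5: row=4, L[4]='A', prepend. Next row=LF[4]=1
  step 6: row=1, L[1]='a', prepend. Next row=LF[1]=6
  step 7: row=6, L[6]='b', prepend. Next row=LF[6]=7
  step 8: row=7, L[7]='B', prepend. Next row=LF[7]=2
  step 9: row=2, L[2]='C', prepend. Next row=LF[2]=3
Reversed output: CBbaACca$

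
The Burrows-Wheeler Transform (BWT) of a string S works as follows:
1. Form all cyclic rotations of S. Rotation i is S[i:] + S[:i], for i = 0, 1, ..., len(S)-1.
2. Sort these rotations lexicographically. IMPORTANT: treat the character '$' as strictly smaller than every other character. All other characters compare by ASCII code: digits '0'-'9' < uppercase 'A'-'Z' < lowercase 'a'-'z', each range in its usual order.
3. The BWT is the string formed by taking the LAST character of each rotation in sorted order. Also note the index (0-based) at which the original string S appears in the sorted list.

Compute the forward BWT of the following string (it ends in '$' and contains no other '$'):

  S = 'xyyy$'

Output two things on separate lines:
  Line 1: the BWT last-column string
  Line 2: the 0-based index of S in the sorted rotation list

Answer: y$yyx
1

Derivation:
All 5 rotations (rotation i = S[i:]+S[:i]):
  rot[0] = xyyy$
  rot[1] = yyy$x
  rot[2] = yy$xy
  rot[3] = y$xyy
  rot[4] = $xyyy
Sorted (with $ < everything):
  sorted[0] = $xyyy  (last char: 'y')
  sorted[1] = xyyy$  (last char: '$')
  sorted[2] = y$xyy  (last char: 'y')
  sorted[3] = yy$xy  (last char: 'y')
  sorted[4] = yyy$x  (last char: 'x')
Last column: y$yyx
Original string S is at sorted index 1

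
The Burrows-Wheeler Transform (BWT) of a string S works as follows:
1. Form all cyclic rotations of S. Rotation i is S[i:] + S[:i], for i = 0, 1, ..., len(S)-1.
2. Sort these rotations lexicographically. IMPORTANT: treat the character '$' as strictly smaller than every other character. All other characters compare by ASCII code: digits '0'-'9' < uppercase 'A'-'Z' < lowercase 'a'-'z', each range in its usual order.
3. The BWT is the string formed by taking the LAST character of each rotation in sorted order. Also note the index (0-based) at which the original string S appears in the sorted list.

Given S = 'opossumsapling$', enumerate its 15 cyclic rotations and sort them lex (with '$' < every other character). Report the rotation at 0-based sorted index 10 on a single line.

All 15 rotations (rotation i = S[i:]+S[:i]):
  rot[0] = opossumsapling$
  rot[1] = possumsapling$o
  rot[2] = ossumsapling$op
  rot[3] = ssumsapling$opo
  rot[4] = sumsapling$opos
  rot[5] = umsapling$oposs
  rot[6] = msapling$opossu
  rot[7] = sapling$opossum
  rot[8] = apling$opossums
  rot[9] = pling$opossumsa
  rot[10] = ling$opossumsap
  rot[11] = ing$opossumsapl
  rot[12] = ng$opossumsapli
  rot[13] = g$opossumsaplin
  rot[14] = $opossumsapling
Sorted (with $ < everything):
  sorted[0] = $opossumsapling
  sorted[1] = apling$opossums
  sorted[2] = g$opossumsaplin
  sorted[3] = ing$opossumsapl
  sorted[4] = ling$opossumsap
  sorted[5] = msapling$opossu
  sorted[6] = ng$opossumsapli
  sorted[7] = opossumsapling$
  sorted[8] = ossumsapling$op
  sorted[9] = pling$opossumsa
  sorted[10] = possumsapling$o
  sorted[11] = sapling$opossum
  sorted[12] = ssumsapling$opo
  sorted[13] = sumsapling$opos
  sorted[14] = umsapling$oposs
sorted[10] = possumsapling$o

Answer: possumsapling$o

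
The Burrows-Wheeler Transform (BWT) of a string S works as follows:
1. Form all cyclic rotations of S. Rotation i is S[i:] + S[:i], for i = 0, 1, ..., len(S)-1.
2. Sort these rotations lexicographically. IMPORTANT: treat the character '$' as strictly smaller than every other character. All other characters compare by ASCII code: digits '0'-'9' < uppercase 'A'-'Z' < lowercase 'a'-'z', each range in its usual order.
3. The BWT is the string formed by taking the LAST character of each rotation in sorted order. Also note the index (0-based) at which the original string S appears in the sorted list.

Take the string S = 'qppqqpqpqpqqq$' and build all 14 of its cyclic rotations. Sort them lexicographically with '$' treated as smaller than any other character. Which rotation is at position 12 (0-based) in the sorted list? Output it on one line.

Answer: qqpqpqpqqq$qpp

Derivation:
All 14 rotations (rotation i = S[i:]+S[:i]):
  rot[0] = qppqqpqpqpqqq$
  rot[1] = ppqqpqpqpqqq$q
  rot[2] = pqqpqpqpqqq$qp
  rot[3] = qqpqpqpqqq$qpp
  rot[4] = qpqpqpqqq$qppq
  rot[5] = pqpqpqqq$qppqq
  rot[6] = qpqpqqq$qppqqp
  rot[7] = pqpqqq$qppqqpq
  rot[8] = qpqqq$qppqqpqp
  rot[9] = pqqq$qppqqpqpq
  rot[10] = qqq$qppqqpqpqp
  rot[11] = qq$qppqqpqpqpq
  rot[12] = q$qppqqpqpqpqq
  rot[13] = $qppqqpqpqpqqq
Sorted (with $ < everything):
  sorted[0] = $qppqqpqpqpqqq
  sorted[1] = ppqqpqpqpqqq$q
  sorted[2] = pqpqpqqq$qppqq
  sorted[3] = pqpqqq$qppqqpq
  sorted[4] = pqqpqpqpqqq$qp
  sorted[5] = pqqq$qppqqpqpq
  sorted[6] = q$qppqqpqpqpqq
  sorted[7] = qppqqpqpqpqqq$
  sorted[8] = qpqpqpqqq$qppq
  sorted[9] = qpqpqqq$qppqqp
  sorted[10] = qpqqq$qppqqpqp
  sorted[11] = qq$qppqqpqpqpq
  sorted[12] = qqpqpqpqqq$qpp
  sorted[13] = qqq$qppqqpqpqp
sorted[12] = qqpqpqpqqq$qpp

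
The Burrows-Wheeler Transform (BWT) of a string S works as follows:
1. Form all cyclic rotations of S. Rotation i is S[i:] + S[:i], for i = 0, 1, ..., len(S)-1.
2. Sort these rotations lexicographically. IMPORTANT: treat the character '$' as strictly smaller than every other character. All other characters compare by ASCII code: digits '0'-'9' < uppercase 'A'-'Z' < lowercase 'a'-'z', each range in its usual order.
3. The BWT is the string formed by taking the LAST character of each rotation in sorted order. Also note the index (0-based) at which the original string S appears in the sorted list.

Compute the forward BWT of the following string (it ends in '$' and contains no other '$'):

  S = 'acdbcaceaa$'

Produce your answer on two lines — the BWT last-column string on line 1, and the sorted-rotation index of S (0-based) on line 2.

All 11 rotations (rotation i = S[i:]+S[:i]):
  rot[0] = acdbcaceaa$
  rot[1] = cdbcaceaa$a
  rot[2] = dbcaceaa$ac
  rot[3] = bcaceaa$acd
  rot[4] = caceaa$acdb
  rot[5] = aceaa$acdbc
  rot[6] = ceaa$acdbca
  rot[7] = eaa$acdbcac
  rot[8] = aa$acdbcace
  rot[9] = a$acdbcacea
  rot[10] = $acdbcaceaa
Sorted (with $ < everything):
  sorted[0] = $acdbcaceaa  (last char: 'a')
  sorted[1] = a$acdbcacea  (last char: 'a')
  sorted[2] = aa$acdbcace  (last char: 'e')
  sorted[3] = acdbcaceaa$  (last char: '$')
  sorted[4] = aceaa$acdbc  (last char: 'c')
  sorted[5] = bcaceaa$acd  (last char: 'd')
  sorted[6] = caceaa$acdb  (last char: 'b')
  sorted[7] = cdbcaceaa$a  (last char: 'a')
  sorted[8] = ceaa$acdbca  (last char: 'a')
  sorted[9] = dbcaceaa$ac  (last char: 'c')
  sorted[10] = eaa$acdbcac  (last char: 'c')
Last column: aae$cdbaacc
Original string S is at sorted index 3

Answer: aae$cdbaacc
3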